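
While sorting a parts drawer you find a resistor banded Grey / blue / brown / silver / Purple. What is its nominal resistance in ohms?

Grey → 8 (first significant figure)
Blue → 6 (second significant figure)
Brown → 1 (third significant figure)
Silver → ×0.01 multiplier
861 × 0.01 = 8.61 Ω

8.61 Ω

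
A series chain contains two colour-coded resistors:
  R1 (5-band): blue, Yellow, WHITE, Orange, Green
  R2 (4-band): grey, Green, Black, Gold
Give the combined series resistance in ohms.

R1: blue, yellow, white → 649; orange ×10^3 → 649000 Ω.
R2: grey, green → 85; black ×1 → 85 Ω.
Series: 649000 + 85 = 649085 Ω.

649085 Ω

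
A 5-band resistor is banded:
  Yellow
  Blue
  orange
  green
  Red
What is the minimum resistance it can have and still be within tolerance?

Yellow → 4 (first significant figure)
Blue → 6 (second significant figure)
Orange → 3 (third significant figure)
Green → ×10^5 multiplier
Red → ±2% tolerance
463 × 100000 = 46300000 Ω
Minimum = 46300000 × (1 − 2/100) = 45374000 Ω.

45374000 Ω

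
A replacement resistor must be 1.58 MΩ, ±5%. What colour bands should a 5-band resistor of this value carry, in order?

1580000 Ω = 158 × 10^4.
1 → brown
5 → green
8 → grey
Multiplier 10^4 → yellow.
±5% tolerance → gold.

brown, green, grey, yellow, gold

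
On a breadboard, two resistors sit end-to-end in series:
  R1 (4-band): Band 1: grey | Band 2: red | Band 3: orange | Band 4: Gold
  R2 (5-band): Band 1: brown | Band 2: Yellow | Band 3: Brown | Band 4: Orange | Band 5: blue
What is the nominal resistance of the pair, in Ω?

R1: grey, red → 82; orange ×10^3 → 82000 Ω.
R2: brown, yellow, brown → 141; orange ×10^3 → 141000 Ω.
Series: 82000 + 141000 = 223000 Ω.

223000 Ω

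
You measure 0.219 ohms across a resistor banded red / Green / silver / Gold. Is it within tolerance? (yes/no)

no

Red → 2 (first significant figure)
Green → 5 (second significant figure)
Silver → ×0.01 multiplier
Gold → ±5% tolerance
25 × 0.01 = 0.25 Ω
Allowed range: 0.2375 Ω to 0.2625 Ω.
0.219 ohms lies outside that range.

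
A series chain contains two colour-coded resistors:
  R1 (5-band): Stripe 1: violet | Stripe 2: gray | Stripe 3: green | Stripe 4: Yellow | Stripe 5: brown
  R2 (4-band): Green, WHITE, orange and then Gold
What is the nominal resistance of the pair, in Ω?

R1: violet, grey, green → 785; yellow ×10^4 → 7850000 Ω.
R2: green, white → 59; orange ×10^3 → 59000 Ω.
Series: 7850000 + 59000 = 7909000 Ω.

7909000 Ω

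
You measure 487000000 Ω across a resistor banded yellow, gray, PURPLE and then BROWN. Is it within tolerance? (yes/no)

Yellow → 4 (first significant figure)
Grey → 8 (second significant figure)
Violet → ×10^7 multiplier
Brown → ±1% tolerance
48 × 10000000 = 480000000 Ω
Allowed range: 475200000 Ω to 484800000 Ω.
487000000 Ω lies outside that range.

no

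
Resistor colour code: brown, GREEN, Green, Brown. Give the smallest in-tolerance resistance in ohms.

1485000 Ω

Brown → 1 (first significant figure)
Green → 5 (second significant figure)
Green → ×10^5 multiplier
Brown → ±1% tolerance
15 × 100000 = 1500000 Ω
Smallest = 1500000 × (1 − 1/100) = 1485000 Ω.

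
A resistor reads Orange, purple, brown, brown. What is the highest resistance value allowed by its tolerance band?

Orange → 3 (first significant figure)
Violet → 7 (second significant figure)
Brown → ×10 multiplier
Brown → ±1% tolerance
37 × 10 = 370 Ω
Highest = 370 × (1 + 1/100) = 373.7 Ω.

373.7 Ω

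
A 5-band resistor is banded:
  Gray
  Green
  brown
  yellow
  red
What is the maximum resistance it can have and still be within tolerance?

Grey → 8 (first significant figure)
Green → 5 (second significant figure)
Brown → 1 (third significant figure)
Yellow → ×10^4 multiplier
Red → ±2% tolerance
851 × 10000 = 8510000 Ω
Maximum = 8510000 × (1 + 2/100) = 8680200 Ω.

8680200 Ω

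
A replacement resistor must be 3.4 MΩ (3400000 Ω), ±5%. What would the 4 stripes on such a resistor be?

orange, yellow, green, gold

3400000 Ω = 34 × 10^5.
3 → orange
4 → yellow
Multiplier 10^5 → green.
±5% tolerance → gold.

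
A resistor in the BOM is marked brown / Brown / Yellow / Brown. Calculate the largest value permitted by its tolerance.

Brown → 1 (first significant figure)
Brown → 1 (second significant figure)
Yellow → ×10^4 multiplier
Brown → ±1% tolerance
11 × 10000 = 110000 Ω
Largest = 110000 × (1 + 1/100) = 111100 Ω.

111100 Ω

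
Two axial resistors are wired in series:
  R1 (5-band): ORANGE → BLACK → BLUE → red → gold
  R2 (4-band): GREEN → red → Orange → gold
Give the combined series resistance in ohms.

82600 Ω

R1: orange, black, blue → 306; red ×10^2 → 30600 Ω.
R2: green, red → 52; orange ×10^3 → 52000 Ω.
Series: 30600 + 52000 = 82600 Ω.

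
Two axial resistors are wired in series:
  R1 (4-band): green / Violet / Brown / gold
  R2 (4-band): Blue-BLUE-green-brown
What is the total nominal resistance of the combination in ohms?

6600570 Ω

R1: green, violet → 57; brown ×10 → 570 Ω.
R2: blue, blue → 66; green ×10^5 → 6600000 Ω.
Series: 570 + 6600000 = 6600570 Ω.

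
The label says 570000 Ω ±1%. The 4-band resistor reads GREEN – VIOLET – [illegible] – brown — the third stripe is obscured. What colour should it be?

570000 Ω = 57 × 10^4.
The third band is the multiplier, 10^4, which is yellow.

yellow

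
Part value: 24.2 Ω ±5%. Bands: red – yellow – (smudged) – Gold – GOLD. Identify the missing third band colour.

24.2 Ω = 242 × 10^-1.
The third band gives digit 2 of the significand, and 2 is red.

red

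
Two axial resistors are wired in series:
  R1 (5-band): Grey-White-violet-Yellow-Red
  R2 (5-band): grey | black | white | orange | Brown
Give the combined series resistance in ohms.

R1: grey, white, violet → 897; yellow ×10^4 → 8970000 Ω.
R2: grey, black, white → 809; orange ×10^3 → 809000 Ω.
Series: 8970000 + 809000 = 9779000 Ω.

9779000 Ω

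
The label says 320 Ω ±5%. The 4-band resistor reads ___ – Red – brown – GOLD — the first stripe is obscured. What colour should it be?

orange

320 Ω = 32 × 10^1.
The first band gives digit 3 of the significand, and 3 is orange.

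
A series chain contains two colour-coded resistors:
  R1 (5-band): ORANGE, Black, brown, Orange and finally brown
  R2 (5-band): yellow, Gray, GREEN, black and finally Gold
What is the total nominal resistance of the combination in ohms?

301485 Ω

R1: orange, black, brown → 301; orange ×10^3 → 301000 Ω.
R2: yellow, grey, green → 485; black ×1 → 485 Ω.
Series: 301000 + 485 = 301485 Ω.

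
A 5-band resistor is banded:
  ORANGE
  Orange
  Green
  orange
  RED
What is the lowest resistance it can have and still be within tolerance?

328300 Ω

Orange → 3 (first significant figure)
Orange → 3 (second significant figure)
Green → 5 (third significant figure)
Orange → ×10^3 multiplier
Red → ±2% tolerance
335 × 1000 = 335000 Ω
Lowest = 335000 × (1 − 2/100) = 328300 Ω.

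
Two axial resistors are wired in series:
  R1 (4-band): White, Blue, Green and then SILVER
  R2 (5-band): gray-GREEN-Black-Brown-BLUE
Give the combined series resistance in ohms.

R1: white, blue → 96; green ×10^5 → 9600000 Ω.
R2: grey, green, black → 850; brown ×10 → 8500 Ω.
Series: 9600000 + 8500 = 9608500 Ω.

9608500 Ω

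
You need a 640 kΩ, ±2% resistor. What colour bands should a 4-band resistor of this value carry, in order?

blue, yellow, yellow, red

640000 Ω = 64 × 10^4.
6 → blue
4 → yellow
Multiplier 10^4 → yellow.
±2% tolerance → red.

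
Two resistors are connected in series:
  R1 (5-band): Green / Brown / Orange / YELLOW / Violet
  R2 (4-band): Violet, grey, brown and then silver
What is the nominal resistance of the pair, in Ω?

5130780 Ω

R1: green, brown, orange → 513; yellow ×10^4 → 5130000 Ω.
R2: violet, grey → 78; brown ×10 → 780 Ω.
Series: 5130000 + 780 = 5130780 Ω.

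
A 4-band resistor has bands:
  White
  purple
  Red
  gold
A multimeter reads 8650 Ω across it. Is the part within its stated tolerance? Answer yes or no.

no

White → 9 (first significant figure)
Violet → 7 (second significant figure)
Red → ×10^2 multiplier
Gold → ±5% tolerance
97 × 100 = 9700 Ω
Allowed range: 9215 Ω to 10185 Ω.
8650 Ω lies outside that range.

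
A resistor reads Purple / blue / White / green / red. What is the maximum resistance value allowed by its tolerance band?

Violet → 7 (first significant figure)
Blue → 6 (second significant figure)
White → 9 (third significant figure)
Green → ×10^5 multiplier
Red → ±2% tolerance
769 × 100000 = 76900000 Ω
Maximum = 76900000 × (1 + 2/100) = 78438000 Ω.

78438000 Ω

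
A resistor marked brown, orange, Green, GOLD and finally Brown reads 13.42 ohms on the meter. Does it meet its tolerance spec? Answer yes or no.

Brown → 1 (first significant figure)
Orange → 3 (second significant figure)
Green → 5 (third significant figure)
Gold → ×0.1 multiplier
Brown → ±1% tolerance
135 × 0.1 = 13.5 Ω
Allowed range: 13.365 Ω to 13.635 Ω.
13.42 ohms lies inside that range.

yes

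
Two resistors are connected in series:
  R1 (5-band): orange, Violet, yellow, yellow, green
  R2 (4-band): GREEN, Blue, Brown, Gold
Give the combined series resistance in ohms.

3740560 Ω

R1: orange, violet, yellow → 374; yellow ×10^4 → 3740000 Ω.
R2: green, blue → 56; brown ×10 → 560 Ω.
Series: 3740000 + 560 = 3740560 Ω.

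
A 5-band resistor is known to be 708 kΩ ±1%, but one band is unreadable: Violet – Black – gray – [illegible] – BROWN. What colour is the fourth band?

orange

708000 Ω = 708 × 10^3.
The fourth band is the multiplier, 10^3, which is orange.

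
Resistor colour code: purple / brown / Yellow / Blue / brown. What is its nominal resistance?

Violet → 7 (first significant figure)
Brown → 1 (second significant figure)
Yellow → 4 (third significant figure)
Blue → ×10^6 multiplier
714 × 1000000 = 714000000 Ω

714000000 Ω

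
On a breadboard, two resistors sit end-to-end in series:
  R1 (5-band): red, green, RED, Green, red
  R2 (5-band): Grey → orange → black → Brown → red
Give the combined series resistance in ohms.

25208300 Ω

R1: red, green, red → 252; green ×10^5 → 25200000 Ω.
R2: grey, orange, black → 830; brown ×10 → 8300 Ω.
Series: 25200000 + 8300 = 25208300 Ω.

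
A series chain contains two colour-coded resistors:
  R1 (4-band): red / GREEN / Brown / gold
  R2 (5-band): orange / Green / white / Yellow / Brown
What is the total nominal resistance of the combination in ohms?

3590250 Ω

R1: red, green → 25; brown ×10 → 250 Ω.
R2: orange, green, white → 359; yellow ×10^4 → 3590000 Ω.
Series: 250 + 3590000 = 3590250 Ω.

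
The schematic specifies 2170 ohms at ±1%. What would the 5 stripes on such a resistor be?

2170 Ω = 217 × 10^1.
2 → red
1 → brown
7 → violet
Multiplier 10^1 → brown.
±1% tolerance → brown.

red, brown, violet, brown, brown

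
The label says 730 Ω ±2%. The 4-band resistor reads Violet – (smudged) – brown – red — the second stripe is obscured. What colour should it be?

730 Ω = 73 × 10^1.
The second band gives digit 3 of the significand, and 3 is orange.

orange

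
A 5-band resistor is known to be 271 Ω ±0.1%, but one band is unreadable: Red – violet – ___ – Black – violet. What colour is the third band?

271 Ω = 271 × 10^0.
The third band gives digit 1 of the significand, and 1 is brown.

brown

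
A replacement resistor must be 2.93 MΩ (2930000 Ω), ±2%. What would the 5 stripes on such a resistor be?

2930000 Ω = 293 × 10^4.
2 → red
9 → white
3 → orange
Multiplier 10^4 → yellow.
±2% tolerance → red.

red, white, orange, yellow, red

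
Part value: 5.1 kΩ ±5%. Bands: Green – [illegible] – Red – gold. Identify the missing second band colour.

5100 Ω = 51 × 10^2.
The second band gives digit 1 of the significand, and 1 is brown.

brown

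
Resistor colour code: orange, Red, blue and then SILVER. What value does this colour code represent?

Orange → 3 (first significant figure)
Red → 2 (second significant figure)
Blue → ×10^6 multiplier
32 × 1000000 = 32000000 Ω

32000000 Ω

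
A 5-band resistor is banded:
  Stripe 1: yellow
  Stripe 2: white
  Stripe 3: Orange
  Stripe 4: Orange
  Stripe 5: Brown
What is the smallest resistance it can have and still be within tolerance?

Yellow → 4 (first significant figure)
White → 9 (second significant figure)
Orange → 3 (third significant figure)
Orange → ×10^3 multiplier
Brown → ±1% tolerance
493 × 1000 = 493000 Ω
Smallest = 493000 × (1 − 1/100) = 488070 Ω.

488070 Ω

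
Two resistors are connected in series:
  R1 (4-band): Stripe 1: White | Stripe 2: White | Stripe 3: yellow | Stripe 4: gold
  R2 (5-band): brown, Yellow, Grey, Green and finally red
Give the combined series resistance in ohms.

R1: white, white → 99; yellow ×10^4 → 990000 Ω.
R2: brown, yellow, grey → 148; green ×10^5 → 14800000 Ω.
Series: 990000 + 14800000 = 15790000 Ω.

15790000 Ω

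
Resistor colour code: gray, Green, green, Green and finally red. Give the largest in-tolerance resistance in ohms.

87210000 Ω

Grey → 8 (first significant figure)
Green → 5 (second significant figure)
Green → 5 (third significant figure)
Green → ×10^5 multiplier
Red → ±2% tolerance
855 × 100000 = 85500000 Ω
Largest = 85500000 × (1 + 2/100) = 87210000 Ω.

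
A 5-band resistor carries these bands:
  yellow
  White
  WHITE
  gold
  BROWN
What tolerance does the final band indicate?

±1%

The last band, brown, is the tolerance band.
Brown corresponds to ±1%.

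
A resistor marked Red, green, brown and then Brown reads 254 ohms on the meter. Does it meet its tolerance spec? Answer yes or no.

no

Red → 2 (first significant figure)
Green → 5 (second significant figure)
Brown → ×10 multiplier
Brown → ±1% tolerance
25 × 10 = 250 Ω
Allowed range: 247.5 Ω to 252.5 Ω.
254 ohms lies outside that range.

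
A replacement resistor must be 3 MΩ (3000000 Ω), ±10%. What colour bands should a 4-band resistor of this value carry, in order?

orange, black, green, silver

3000000 Ω = 30 × 10^5.
3 → orange
0 → black
Multiplier 10^5 → green.
±10% tolerance → silver.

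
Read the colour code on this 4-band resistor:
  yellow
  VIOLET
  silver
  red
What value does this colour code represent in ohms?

Yellow → 4 (first significant figure)
Violet → 7 (second significant figure)
Silver → ×0.01 multiplier
47 × 0.01 = 0.47 Ω

0.47 Ω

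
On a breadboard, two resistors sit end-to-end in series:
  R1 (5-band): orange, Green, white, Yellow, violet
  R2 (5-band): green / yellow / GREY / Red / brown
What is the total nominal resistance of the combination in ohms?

3644800 Ω

R1: orange, green, white → 359; yellow ×10^4 → 3590000 Ω.
R2: green, yellow, grey → 548; red ×10^2 → 54800 Ω.
Series: 3590000 + 54800 = 3644800 Ω.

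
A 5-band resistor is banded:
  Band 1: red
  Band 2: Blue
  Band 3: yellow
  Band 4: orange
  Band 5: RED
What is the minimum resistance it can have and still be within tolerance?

258720 Ω

Red → 2 (first significant figure)
Blue → 6 (second significant figure)
Yellow → 4 (third significant figure)
Orange → ×10^3 multiplier
Red → ±2% tolerance
264 × 1000 = 264000 Ω
Minimum = 264000 × (1 − 2/100) = 258720 Ω.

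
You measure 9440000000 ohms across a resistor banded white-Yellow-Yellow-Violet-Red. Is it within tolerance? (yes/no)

yes

White → 9 (first significant figure)
Yellow → 4 (second significant figure)
Yellow → 4 (third significant figure)
Violet → ×10^7 multiplier
Red → ±2% tolerance
944 × 10000000 = 9440000000 Ω
Allowed range: 9251200000 Ω to 9628800000 Ω.
9440000000 ohms lies inside that range.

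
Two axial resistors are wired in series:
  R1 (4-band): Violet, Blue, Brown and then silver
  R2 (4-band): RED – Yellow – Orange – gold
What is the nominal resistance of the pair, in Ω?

R1: violet, blue → 76; brown ×10 → 760 Ω.
R2: red, yellow → 24; orange ×10^3 → 24000 Ω.
Series: 760 + 24000 = 24760 Ω.

24760 Ω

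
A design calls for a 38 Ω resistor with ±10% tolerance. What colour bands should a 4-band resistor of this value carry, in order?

38 Ω = 38 × 10^0.
3 → orange
8 → grey
Multiplier 10^0 → black.
±10% tolerance → silver.

orange, grey, black, silver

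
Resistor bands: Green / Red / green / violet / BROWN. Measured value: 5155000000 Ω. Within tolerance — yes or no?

no

Green → 5 (first significant figure)
Red → 2 (second significant figure)
Green → 5 (third significant figure)
Violet → ×10^7 multiplier
Brown → ±1% tolerance
525 × 10000000 = 5250000000 Ω
Allowed range: 5197500000 Ω to 5302500000 Ω.
5155000000 Ω lies outside that range.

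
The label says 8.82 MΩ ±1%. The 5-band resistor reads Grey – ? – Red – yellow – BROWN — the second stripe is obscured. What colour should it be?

8820000 Ω = 882 × 10^4.
The second band gives digit 8 of the significand, and 8 is grey.

grey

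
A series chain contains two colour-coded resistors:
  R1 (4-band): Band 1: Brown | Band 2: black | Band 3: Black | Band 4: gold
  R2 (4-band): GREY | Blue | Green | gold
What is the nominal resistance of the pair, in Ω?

8600010 Ω

R1: brown, black → 10; black ×1 → 10 Ω.
R2: grey, blue → 86; green ×10^5 → 8600000 Ω.
Series: 10 + 8600000 = 8600010 Ω.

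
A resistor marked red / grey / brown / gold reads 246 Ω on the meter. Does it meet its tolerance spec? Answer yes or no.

no

Red → 2 (first significant figure)
Grey → 8 (second significant figure)
Brown → ×10 multiplier
Gold → ±5% tolerance
28 × 10 = 280 Ω
Allowed range: 266 Ω to 294 Ω.
246 Ω lies outside that range.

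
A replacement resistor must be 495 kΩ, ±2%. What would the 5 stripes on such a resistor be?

495000 Ω = 495 × 10^3.
4 → yellow
9 → white
5 → green
Multiplier 10^3 → orange.
±2% tolerance → red.

yellow, white, green, orange, red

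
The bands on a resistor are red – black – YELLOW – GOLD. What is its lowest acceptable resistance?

Red → 2 (first significant figure)
Black → 0 (second significant figure)
Yellow → ×10^4 multiplier
Gold → ±5% tolerance
20 × 10000 = 200000 Ω
Lowest = 200000 × (1 − 5/100) = 190000 Ω.

190000 Ω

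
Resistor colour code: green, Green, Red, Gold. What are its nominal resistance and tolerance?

5500 Ω ±5%

Green → 5 (first significant figure)
Green → 5 (second significant figure)
Red → ×10^2 multiplier
Gold → ±5% tolerance
55 × 100 = 5500 Ω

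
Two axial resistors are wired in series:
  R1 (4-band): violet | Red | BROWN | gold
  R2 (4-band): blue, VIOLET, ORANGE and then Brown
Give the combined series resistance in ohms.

67720 Ω

R1: violet, red → 72; brown ×10 → 720 Ω.
R2: blue, violet → 67; orange ×10^3 → 67000 Ω.
Series: 720 + 67000 = 67720 Ω.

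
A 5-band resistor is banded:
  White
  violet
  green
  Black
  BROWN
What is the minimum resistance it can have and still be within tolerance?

White → 9 (first significant figure)
Violet → 7 (second significant figure)
Green → 5 (third significant figure)
Black → ×1 multiplier
Brown → ±1% tolerance
975 × 1 = 975 Ω
Minimum = 975 × (1 − 1/100) = 965.25 Ω.

965.25 Ω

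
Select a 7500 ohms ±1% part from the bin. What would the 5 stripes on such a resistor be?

7500 Ω = 750 × 10^1.
7 → violet
5 → green
0 → black
Multiplier 10^1 → brown.
±1% tolerance → brown.

violet, green, black, brown, brown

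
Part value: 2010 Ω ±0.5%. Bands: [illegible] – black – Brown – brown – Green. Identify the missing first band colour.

2010 Ω = 201 × 10^1.
The first band gives digit 2 of the significand, and 2 is red.

red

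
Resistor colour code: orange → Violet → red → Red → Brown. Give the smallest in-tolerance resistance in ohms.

Orange → 3 (first significant figure)
Violet → 7 (second significant figure)
Red → 2 (third significant figure)
Red → ×10^2 multiplier
Brown → ±1% tolerance
372 × 100 = 37200 Ω
Smallest = 37200 × (1 − 1/100) = 36828 Ω.

36828 Ω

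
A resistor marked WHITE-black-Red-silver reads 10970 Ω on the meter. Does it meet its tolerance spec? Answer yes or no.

White → 9 (first significant figure)
Black → 0 (second significant figure)
Red → ×10^2 multiplier
Silver → ±10% tolerance
90 × 100 = 9000 Ω
Allowed range: 8100 Ω to 9900 Ω.
10970 Ω lies outside that range.

no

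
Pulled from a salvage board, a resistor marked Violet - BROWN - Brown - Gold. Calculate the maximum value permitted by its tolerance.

Violet → 7 (first significant figure)
Brown → 1 (second significant figure)
Brown → ×10 multiplier
Gold → ±5% tolerance
71 × 10 = 710 Ω
Maximum = 710 × (1 + 5/100) = 745.5 Ω.

745.5 Ω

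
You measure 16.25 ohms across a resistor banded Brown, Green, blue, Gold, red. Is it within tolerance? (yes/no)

no

Brown → 1 (first significant figure)
Green → 5 (second significant figure)
Blue → 6 (third significant figure)
Gold → ×0.1 multiplier
Red → ±2% tolerance
156 × 0.1 = 15.6 Ω
Allowed range: 15.288 Ω to 15.912 Ω.
16.25 ohms lies outside that range.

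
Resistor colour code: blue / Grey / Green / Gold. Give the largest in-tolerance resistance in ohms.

Blue → 6 (first significant figure)
Grey → 8 (second significant figure)
Green → ×10^5 multiplier
Gold → ±5% tolerance
68 × 100000 = 6800000 Ω
Largest = 6800000 × (1 + 5/100) = 7140000 Ω.

7140000 Ω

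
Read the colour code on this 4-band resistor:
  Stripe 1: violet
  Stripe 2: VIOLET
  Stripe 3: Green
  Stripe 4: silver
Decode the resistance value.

7700000 Ω

Violet → 7 (first significant figure)
Violet → 7 (second significant figure)
Green → ×10^5 multiplier
77 × 100000 = 7700000 Ω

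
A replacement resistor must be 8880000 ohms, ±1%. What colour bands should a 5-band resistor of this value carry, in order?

grey, grey, grey, yellow, brown

8880000 Ω = 888 × 10^4.
8 → grey
8 → grey
8 → grey
Multiplier 10^4 → yellow.
±1% tolerance → brown.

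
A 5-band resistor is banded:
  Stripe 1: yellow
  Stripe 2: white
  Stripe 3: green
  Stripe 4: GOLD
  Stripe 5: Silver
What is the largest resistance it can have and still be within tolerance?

54.45 Ω

Yellow → 4 (first significant figure)
White → 9 (second significant figure)
Green → 5 (third significant figure)
Gold → ×0.1 multiplier
Silver → ±10% tolerance
495 × 0.1 = 49.5 Ω
Largest = 49.5 × (1 + 10/100) = 54.45 Ω.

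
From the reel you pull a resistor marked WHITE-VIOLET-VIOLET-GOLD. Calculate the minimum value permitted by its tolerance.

White → 9 (first significant figure)
Violet → 7 (second significant figure)
Violet → ×10^7 multiplier
Gold → ±5% tolerance
97 × 10000000 = 970000000 Ω
Minimum = 970000000 × (1 − 5/100) = 921500000 Ω.

921500000 Ω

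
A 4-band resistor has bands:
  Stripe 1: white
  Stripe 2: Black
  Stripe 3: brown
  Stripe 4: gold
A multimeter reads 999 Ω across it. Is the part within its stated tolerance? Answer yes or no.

no

White → 9 (first significant figure)
Black → 0 (second significant figure)
Brown → ×10 multiplier
Gold → ±5% tolerance
90 × 10 = 900 Ω
Allowed range: 855 Ω to 945 Ω.
999 Ω lies outside that range.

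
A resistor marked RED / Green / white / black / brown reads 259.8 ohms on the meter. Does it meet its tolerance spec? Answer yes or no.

Red → 2 (first significant figure)
Green → 5 (second significant figure)
White → 9 (third significant figure)
Black → ×1 multiplier
Brown → ±1% tolerance
259 × 1 = 259 Ω
Allowed range: 256.41 Ω to 261.59 Ω.
259.8 ohms lies inside that range.

yes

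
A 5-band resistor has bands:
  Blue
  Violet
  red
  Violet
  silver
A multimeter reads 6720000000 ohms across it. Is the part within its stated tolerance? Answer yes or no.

Blue → 6 (first significant figure)
Violet → 7 (second significant figure)
Red → 2 (third significant figure)
Violet → ×10^7 multiplier
Silver → ±10% tolerance
672 × 10000000 = 6720000000 Ω
Allowed range: 6048000000 Ω to 7392000000 Ω.
6720000000 ohms lies inside that range.

yes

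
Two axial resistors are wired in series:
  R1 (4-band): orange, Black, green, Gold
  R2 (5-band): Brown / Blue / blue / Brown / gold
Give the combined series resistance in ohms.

3001660 Ω

R1: orange, black → 30; green ×10^5 → 3000000 Ω.
R2: brown, blue, blue → 166; brown ×10 → 1660 Ω.
Series: 3000000 + 1660 = 3001660 Ω.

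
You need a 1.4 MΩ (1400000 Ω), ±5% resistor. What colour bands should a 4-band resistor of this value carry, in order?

1400000 Ω = 14 × 10^5.
1 → brown
4 → yellow
Multiplier 10^5 → green.
±5% tolerance → gold.

brown, yellow, green, gold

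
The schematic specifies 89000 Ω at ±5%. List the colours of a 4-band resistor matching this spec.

grey, white, orange, gold

89000 Ω = 89 × 10^3.
8 → grey
9 → white
Multiplier 10^3 → orange.
±5% tolerance → gold.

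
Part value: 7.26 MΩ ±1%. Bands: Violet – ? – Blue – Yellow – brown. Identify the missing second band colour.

7260000 Ω = 726 × 10^4.
The second band gives digit 2 of the significand, and 2 is red.

red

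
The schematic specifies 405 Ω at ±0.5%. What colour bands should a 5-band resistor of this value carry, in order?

yellow, black, green, black, green

405 Ω = 405 × 10^0.
4 → yellow
0 → black
5 → green
Multiplier 10^0 → black.
±0.5% tolerance → green.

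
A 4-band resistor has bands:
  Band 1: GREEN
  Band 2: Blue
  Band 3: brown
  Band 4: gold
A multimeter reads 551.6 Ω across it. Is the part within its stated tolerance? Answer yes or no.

yes

Green → 5 (first significant figure)
Blue → 6 (second significant figure)
Brown → ×10 multiplier
Gold → ±5% tolerance
56 × 10 = 560 Ω
Allowed range: 532 Ω to 588 Ω.
551.6 Ω lies inside that range.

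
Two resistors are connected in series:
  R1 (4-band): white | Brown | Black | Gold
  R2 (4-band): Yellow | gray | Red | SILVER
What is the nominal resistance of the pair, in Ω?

R1: white, brown → 91; black ×1 → 91 Ω.
R2: yellow, grey → 48; red ×10^2 → 4800 Ω.
Series: 91 + 4800 = 4891 Ω.

4891 Ω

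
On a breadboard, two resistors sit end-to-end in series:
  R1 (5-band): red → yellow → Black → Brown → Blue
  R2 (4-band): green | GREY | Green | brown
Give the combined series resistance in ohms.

5802400 Ω

R1: red, yellow, black → 240; brown ×10 → 2400 Ω.
R2: green, grey → 58; green ×10^5 → 5800000 Ω.
Series: 2400 + 5800000 = 5802400 Ω.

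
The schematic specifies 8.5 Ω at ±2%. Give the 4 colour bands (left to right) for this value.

8.5 Ω = 85 × 10^-1.
8 → grey
5 → green
Multiplier 10^-1 → gold.
±2% tolerance → red.

grey, green, gold, red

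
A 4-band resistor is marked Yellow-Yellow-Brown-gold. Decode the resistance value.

Yellow → 4 (first significant figure)
Yellow → 4 (second significant figure)
Brown → ×10 multiplier
44 × 10 = 440 Ω

440 Ω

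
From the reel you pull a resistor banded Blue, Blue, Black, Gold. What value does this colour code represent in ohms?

66 Ω

Blue → 6 (first significant figure)
Blue → 6 (second significant figure)
Black → ×1 multiplier
66 × 1 = 66 Ω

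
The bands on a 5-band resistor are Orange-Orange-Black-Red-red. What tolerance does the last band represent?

The last band, red, is the tolerance band.
Red corresponds to ±2%.

±2%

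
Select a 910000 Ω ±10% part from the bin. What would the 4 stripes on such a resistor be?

910000 Ω = 91 × 10^4.
9 → white
1 → brown
Multiplier 10^4 → yellow.
±10% tolerance → silver.

white, brown, yellow, silver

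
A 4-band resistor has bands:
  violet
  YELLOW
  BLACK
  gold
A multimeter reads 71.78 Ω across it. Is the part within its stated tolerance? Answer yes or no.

Violet → 7 (first significant figure)
Yellow → 4 (second significant figure)
Black → ×1 multiplier
Gold → ±5% tolerance
74 × 1 = 74 Ω
Allowed range: 70.3 Ω to 77.7 Ω.
71.78 Ω lies inside that range.

yes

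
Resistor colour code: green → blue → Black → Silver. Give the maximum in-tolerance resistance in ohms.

Green → 5 (first significant figure)
Blue → 6 (second significant figure)
Black → ×1 multiplier
Silver → ±10% tolerance
56 × 1 = 56 Ω
Maximum = 56 × (1 + 10/100) = 61.6 Ω.

61.6 Ω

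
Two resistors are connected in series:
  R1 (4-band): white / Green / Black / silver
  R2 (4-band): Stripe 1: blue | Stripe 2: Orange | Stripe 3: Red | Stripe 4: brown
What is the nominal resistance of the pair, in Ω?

R1: white, green → 95; black ×1 → 95 Ω.
R2: blue, orange → 63; red ×10^2 → 6300 Ω.
Series: 95 + 6300 = 6395 Ω.

6395 Ω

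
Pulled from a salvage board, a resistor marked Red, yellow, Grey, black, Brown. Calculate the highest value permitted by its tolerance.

Red → 2 (first significant figure)
Yellow → 4 (second significant figure)
Grey → 8 (third significant figure)
Black → ×1 multiplier
Brown → ±1% tolerance
248 × 1 = 248 Ω
Highest = 248 × (1 + 1/100) = 250.48 Ω.

250.48 Ω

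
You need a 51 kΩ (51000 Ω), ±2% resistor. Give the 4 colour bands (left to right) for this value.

green, brown, orange, red

51000 Ω = 51 × 10^3.
5 → green
1 → brown
Multiplier 10^3 → orange.
±2% tolerance → red.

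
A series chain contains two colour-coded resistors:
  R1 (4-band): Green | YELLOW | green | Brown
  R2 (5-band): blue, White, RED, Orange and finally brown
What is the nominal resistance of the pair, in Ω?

R1: green, yellow → 54; green ×10^5 → 5400000 Ω.
R2: blue, white, red → 692; orange ×10^3 → 692000 Ω.
Series: 5400000 + 692000 = 6092000 Ω.

6092000 Ω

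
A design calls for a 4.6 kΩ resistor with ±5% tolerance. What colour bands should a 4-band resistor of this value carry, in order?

4600 Ω = 46 × 10^2.
4 → yellow
6 → blue
Multiplier 10^2 → red.
±5% tolerance → gold.

yellow, blue, red, gold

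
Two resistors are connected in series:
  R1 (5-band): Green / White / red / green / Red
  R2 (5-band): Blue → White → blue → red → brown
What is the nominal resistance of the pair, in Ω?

59269600 Ω

R1: green, white, red → 592; green ×10^5 → 59200000 Ω.
R2: blue, white, blue → 696; red ×10^2 → 69600 Ω.
Series: 59200000 + 69600 = 59269600 Ω.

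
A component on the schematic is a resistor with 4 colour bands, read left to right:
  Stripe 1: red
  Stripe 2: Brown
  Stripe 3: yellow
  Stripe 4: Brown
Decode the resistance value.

Red → 2 (first significant figure)
Brown → 1 (second significant figure)
Yellow → ×10^4 multiplier
21 × 10000 = 210000 Ω

210000 Ω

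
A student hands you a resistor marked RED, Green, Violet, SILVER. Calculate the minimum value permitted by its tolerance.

225000000 Ω

Red → 2 (first significant figure)
Green → 5 (second significant figure)
Violet → ×10^7 multiplier
Silver → ±10% tolerance
25 × 10000000 = 250000000 Ω
Minimum = 250000000 × (1 − 10/100) = 225000000 Ω.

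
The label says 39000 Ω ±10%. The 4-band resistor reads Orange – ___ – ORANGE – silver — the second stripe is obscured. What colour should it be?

white

39000 Ω = 39 × 10^3.
The second band gives digit 9 of the significand, and 9 is white.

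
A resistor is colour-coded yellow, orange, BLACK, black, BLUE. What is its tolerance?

The last band, blue, is the tolerance band.
Blue corresponds to ±0.25%.

±0.25%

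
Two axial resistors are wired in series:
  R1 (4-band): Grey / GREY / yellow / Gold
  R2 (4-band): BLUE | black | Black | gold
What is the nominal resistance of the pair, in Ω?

880060 Ω

R1: grey, grey → 88; yellow ×10^4 → 880000 Ω.
R2: blue, black → 60; black ×1 → 60 Ω.
Series: 880000 + 60 = 880060 Ω.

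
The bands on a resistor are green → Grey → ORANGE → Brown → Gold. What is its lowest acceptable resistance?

Green → 5 (first significant figure)
Grey → 8 (second significant figure)
Orange → 3 (third significant figure)
Brown → ×10 multiplier
Gold → ±5% tolerance
583 × 10 = 5830 Ω
Lowest = 5830 × (1 − 5/100) = 5538.5 Ω.

5538.5 Ω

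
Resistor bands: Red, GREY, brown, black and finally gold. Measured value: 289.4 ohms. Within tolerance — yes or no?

Red → 2 (first significant figure)
Grey → 8 (second significant figure)
Brown → 1 (third significant figure)
Black → ×1 multiplier
Gold → ±5% tolerance
281 × 1 = 281 Ω
Allowed range: 266.95 Ω to 295.05 Ω.
289.4 ohms lies inside that range.

yes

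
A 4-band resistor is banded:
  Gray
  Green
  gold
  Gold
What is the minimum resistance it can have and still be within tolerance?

8.075 Ω

Grey → 8 (first significant figure)
Green → 5 (second significant figure)
Gold → ×0.1 multiplier
Gold → ±5% tolerance
85 × 0.1 = 8.5 Ω
Minimum = 8.5 × (1 − 5/100) = 8.075 Ω.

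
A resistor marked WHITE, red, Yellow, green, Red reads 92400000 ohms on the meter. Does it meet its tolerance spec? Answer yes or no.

White → 9 (first significant figure)
Red → 2 (second significant figure)
Yellow → 4 (third significant figure)
Green → ×10^5 multiplier
Red → ±2% tolerance
924 × 100000 = 92400000 Ω
Allowed range: 90552000 Ω to 94248000 Ω.
92400000 ohms lies inside that range.

yes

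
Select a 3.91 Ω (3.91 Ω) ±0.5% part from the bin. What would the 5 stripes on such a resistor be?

3.91 Ω = 391 × 10^-2.
3 → orange
9 → white
1 → brown
Multiplier 10^-2 → silver.
±0.5% tolerance → green.

orange, white, brown, silver, green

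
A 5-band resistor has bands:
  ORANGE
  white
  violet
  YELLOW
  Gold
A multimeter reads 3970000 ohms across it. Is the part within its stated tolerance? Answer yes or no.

Orange → 3 (first significant figure)
White → 9 (second significant figure)
Violet → 7 (third significant figure)
Yellow → ×10^4 multiplier
Gold → ±5% tolerance
397 × 10000 = 3970000 Ω
Allowed range: 3771500 Ω to 4168500 Ω.
3970000 ohms lies inside that range.

yes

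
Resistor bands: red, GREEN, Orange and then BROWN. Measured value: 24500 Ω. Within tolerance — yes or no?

Red → 2 (first significant figure)
Green → 5 (second significant figure)
Orange → ×10^3 multiplier
Brown → ±1% tolerance
25 × 1000 = 25000 Ω
Allowed range: 24750 Ω to 25250 Ω.
24500 Ω lies outside that range.

no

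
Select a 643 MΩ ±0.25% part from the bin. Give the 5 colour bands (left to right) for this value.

blue, yellow, orange, blue, blue

643000000 Ω = 643 × 10^6.
6 → blue
4 → yellow
3 → orange
Multiplier 10^6 → blue.
±0.25% tolerance → blue.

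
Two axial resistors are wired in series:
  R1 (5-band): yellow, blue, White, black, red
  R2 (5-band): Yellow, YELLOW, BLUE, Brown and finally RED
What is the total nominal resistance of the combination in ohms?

4929 Ω

R1: yellow, blue, white → 469; black ×1 → 469 Ω.
R2: yellow, yellow, blue → 446; brown ×10 → 4460 Ω.
Series: 469 + 4460 = 4929 Ω.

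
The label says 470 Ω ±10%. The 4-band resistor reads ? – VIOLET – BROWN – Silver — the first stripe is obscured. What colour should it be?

470 Ω = 47 × 10^1.
The first band gives digit 4 of the significand, and 4 is yellow.

yellow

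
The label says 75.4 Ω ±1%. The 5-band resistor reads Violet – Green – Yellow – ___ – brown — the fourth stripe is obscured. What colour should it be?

75.4 Ω = 754 × 10^-1.
The fourth band is the multiplier, 10^-1, which is gold.

gold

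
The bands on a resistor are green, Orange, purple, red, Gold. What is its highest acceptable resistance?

56385 Ω

Green → 5 (first significant figure)
Orange → 3 (second significant figure)
Violet → 7 (third significant figure)
Red → ×10^2 multiplier
Gold → ±5% tolerance
537 × 100 = 53700 Ω
Highest = 53700 × (1 + 5/100) = 56385 Ω.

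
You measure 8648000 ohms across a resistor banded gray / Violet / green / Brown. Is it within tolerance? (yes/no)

Grey → 8 (first significant figure)
Violet → 7 (second significant figure)
Green → ×10^5 multiplier
Brown → ±1% tolerance
87 × 100000 = 8700000 Ω
Allowed range: 8613000 Ω to 8787000 Ω.
8648000 ohms lies inside that range.

yes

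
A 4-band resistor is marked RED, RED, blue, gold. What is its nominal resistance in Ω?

22000000 Ω

Red → 2 (first significant figure)
Red → 2 (second significant figure)
Blue → ×10^6 multiplier
22 × 1000000 = 22000000 Ω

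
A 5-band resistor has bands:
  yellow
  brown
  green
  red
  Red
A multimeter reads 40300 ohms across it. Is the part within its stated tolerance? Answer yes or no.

no

Yellow → 4 (first significant figure)
Brown → 1 (second significant figure)
Green → 5 (third significant figure)
Red → ×10^2 multiplier
Red → ±2% tolerance
415 × 100 = 41500 Ω
Allowed range: 40670 Ω to 42330 Ω.
40300 ohms lies outside that range.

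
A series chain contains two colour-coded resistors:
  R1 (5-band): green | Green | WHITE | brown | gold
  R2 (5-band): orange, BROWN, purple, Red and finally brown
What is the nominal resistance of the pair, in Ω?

37290 Ω

R1: green, green, white → 559; brown ×10 → 5590 Ω.
R2: orange, brown, violet → 317; red ×10^2 → 31700 Ω.
Series: 5590 + 31700 = 37290 Ω.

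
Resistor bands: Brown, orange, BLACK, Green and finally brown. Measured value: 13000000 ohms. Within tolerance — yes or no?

Brown → 1 (first significant figure)
Orange → 3 (second significant figure)
Black → 0 (third significant figure)
Green → ×10^5 multiplier
Brown → ±1% tolerance
130 × 100000 = 13000000 Ω
Allowed range: 12870000 Ω to 13130000 Ω.
13000000 ohms lies inside that range.

yes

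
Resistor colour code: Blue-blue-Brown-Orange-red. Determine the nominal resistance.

Blue → 6 (first significant figure)
Blue → 6 (second significant figure)
Brown → 1 (third significant figure)
Orange → ×10^3 multiplier
661 × 1000 = 661000 Ω

661000 Ω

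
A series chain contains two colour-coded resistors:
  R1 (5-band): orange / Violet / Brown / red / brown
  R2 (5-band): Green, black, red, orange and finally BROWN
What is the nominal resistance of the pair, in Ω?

539100 Ω

R1: orange, violet, brown → 371; red ×10^2 → 37100 Ω.
R2: green, black, red → 502; orange ×10^3 → 502000 Ω.
Series: 37100 + 502000 = 539100 Ω.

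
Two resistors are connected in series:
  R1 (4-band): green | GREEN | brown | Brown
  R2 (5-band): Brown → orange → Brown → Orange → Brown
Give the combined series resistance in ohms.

131550 Ω

R1: green, green → 55; brown ×10 → 550 Ω.
R2: brown, orange, brown → 131; orange ×10^3 → 131000 Ω.
Series: 550 + 131000 = 131550 Ω.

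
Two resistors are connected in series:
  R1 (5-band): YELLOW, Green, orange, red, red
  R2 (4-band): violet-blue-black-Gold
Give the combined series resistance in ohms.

45376 Ω

R1: yellow, green, orange → 453; red ×10^2 → 45300 Ω.
R2: violet, blue → 76; black ×1 → 76 Ω.
Series: 45300 + 76 = 45376 Ω.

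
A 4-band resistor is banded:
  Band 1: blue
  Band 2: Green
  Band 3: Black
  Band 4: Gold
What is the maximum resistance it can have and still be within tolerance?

Blue → 6 (first significant figure)
Green → 5 (second significant figure)
Black → ×1 multiplier
Gold → ±5% tolerance
65 × 1 = 65 Ω
Maximum = 65 × (1 + 5/100) = 68.25 Ω.

68.25 Ω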